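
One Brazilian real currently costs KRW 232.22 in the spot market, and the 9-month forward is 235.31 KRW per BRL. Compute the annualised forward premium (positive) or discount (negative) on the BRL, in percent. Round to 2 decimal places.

+1.77%

T = 9/12 years.
Period premium: (235.31 − 232.22)/232.22 = 0.0133063.
×(1/T) gives 1.77% p.a.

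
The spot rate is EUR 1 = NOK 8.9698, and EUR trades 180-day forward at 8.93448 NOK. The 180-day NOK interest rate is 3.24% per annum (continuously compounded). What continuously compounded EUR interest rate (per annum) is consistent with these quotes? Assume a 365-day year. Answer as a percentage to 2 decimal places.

4.04%

T = 180/365 years.
By CIP, F/S equals the NOK-to-EUR growth ratio: 8.93448/8.9698 = 0.9960623.
The NOK side grows by e^(0.0324×180/365) = 1.0161064.
So the EUR growth factor = 1.0201233.
Take logs: ln 1.0201233 / (180/365) = 0.040400, so 4.04%.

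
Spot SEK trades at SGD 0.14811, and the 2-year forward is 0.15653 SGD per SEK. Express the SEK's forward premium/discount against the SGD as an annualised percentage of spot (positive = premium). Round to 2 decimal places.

T = 2 years.
SEK trades forward at +5.68496% vs spot over the period.
×(1/T) gives 2.84% p.a.

+2.84%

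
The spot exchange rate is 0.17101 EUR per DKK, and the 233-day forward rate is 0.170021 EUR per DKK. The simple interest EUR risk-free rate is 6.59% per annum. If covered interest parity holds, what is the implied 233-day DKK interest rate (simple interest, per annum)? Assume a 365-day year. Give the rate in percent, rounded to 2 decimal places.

T = 233/365 years.
CIP gives F = S · g_EUR/g_DKK, so g_EUR/g_DKK = 0.170021/0.17101 = 0.9942167.
The EUR side grows by 1 + 0.0659×233/365 = 1.0420677.
That pins the DKK growth at 1.0481293.
(1.0481293 − 1)/T = 0.075396, i.e. 7.54%.

7.54%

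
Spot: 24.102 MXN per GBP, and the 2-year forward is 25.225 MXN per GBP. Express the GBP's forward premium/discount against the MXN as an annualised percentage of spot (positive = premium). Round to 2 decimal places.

T = 2 years.
(F − S)/S = (25.225 − 24.102)/24.102 = 0.0465936.
Per annum: 0.0465936 / 2 = 0.023297 = 2.33%.

+2.33%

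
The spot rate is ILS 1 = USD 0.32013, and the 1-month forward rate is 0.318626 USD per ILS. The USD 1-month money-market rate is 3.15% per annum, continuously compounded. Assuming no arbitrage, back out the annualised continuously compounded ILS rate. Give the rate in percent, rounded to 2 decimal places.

T = 1/12 years.
By CIP, F/S equals the USD-to-ILS growth ratio: 0.318626/0.32013 = 0.9953019.
The USD side grows by e^(0.0315×1/12) = 1.0026284.
That pins the ILS growth at 1.0073611.
r = ln(1.0073611)/(1/12) = 0.088010 → 8.80%.

8.80%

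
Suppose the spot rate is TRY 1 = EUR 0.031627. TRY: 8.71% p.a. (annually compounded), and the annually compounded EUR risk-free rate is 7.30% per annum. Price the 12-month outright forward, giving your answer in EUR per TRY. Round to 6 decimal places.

0.031217

T = 1 year.
EUR growth factor: (1 + 0.0730)^1 = 1.073000.
Growth of 1 TRY over T: (1 + 0.0871)^1 = 1.087100.
CIP: F = S · (grow EUR)/(grow TRY) = 0.031627 × 1.073000/1.087100 = 0.03121679 EUR per TRY.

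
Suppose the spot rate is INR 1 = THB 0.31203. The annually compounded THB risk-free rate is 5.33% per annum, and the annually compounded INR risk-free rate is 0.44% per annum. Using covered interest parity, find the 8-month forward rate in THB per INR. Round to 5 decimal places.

T = 8/12 years.
Growth of 1 THB over T: (1 + 0.0533)^(8/12) = 1.0352249.
INR accumulates by (1 + 0.0044)^(8/12) = 1.0029312.
CIP: F = S · (grow THB)/(grow INR) = 0.31203 × 1.0352249/1.0029312 = 0.3220772 THB per INR.

0.32208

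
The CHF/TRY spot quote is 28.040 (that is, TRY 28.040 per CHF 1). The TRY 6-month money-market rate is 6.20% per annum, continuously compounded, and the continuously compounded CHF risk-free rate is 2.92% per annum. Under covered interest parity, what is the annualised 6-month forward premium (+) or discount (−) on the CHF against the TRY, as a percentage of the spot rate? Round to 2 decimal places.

T = 6/12 years.
No-arbitrage forward: 28.04 × 1.0314855 / 1.0147071 = 28.503647 TRY/CHF.
(F − S)/S ÷ T = (28.503647 − 28.04)/28.04/(6/12) = 0.033070 → 3.31%.

+3.31%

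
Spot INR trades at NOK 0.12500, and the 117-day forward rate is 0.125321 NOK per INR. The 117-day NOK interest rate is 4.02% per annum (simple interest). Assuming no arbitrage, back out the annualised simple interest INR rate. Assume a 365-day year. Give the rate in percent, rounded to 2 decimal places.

T = 117/365 years.
By CIP, F/S equals the NOK-to-INR growth ratio: 0.125321/0.125 = 1.0025680.
The NOK side grows by 1 + 0.0402×117/365 = 1.012886.
So the INR growth factor = 1.0102916.
r = (1.0102916 − 1)/(117/365) = 0.032106 → 3.21%.

3.21%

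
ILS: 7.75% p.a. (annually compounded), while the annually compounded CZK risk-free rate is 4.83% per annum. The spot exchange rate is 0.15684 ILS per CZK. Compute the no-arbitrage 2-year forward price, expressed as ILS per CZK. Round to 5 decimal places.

T = 2 years.
ILS growth factor: (1 + 0.0775)^2 = 1.1610062.
CZK growth factor: (1 + 0.0483)^2 = 1.0989329.
Forward (ILS per CZK) = 0.15684 × 1.1610062 / 1.0989329 = 0.1656991.

0.16570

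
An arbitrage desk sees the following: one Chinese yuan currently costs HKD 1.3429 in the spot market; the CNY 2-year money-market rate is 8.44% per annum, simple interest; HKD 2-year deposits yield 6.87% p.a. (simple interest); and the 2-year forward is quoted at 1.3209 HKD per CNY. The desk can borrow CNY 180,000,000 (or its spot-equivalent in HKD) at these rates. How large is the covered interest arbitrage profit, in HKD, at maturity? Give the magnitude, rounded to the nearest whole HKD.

T = 2 years.
Keep in CNY, deliver into the forward: 180,000,000·1.168800·1.3209 = HKD 277,896,225.60.
Swap to HKD now, deposit: 180,000,000·1.3429·1.137400 = HKD 274,934,602.80.
The quoted forward overvalues CNY, so borrow HKD, buy CNY at spot, deposit the CNY at 8.44%, and sell the proceeds forward at 1.3209.
The gap between the two covered legs is HKD 2,961,623.

HKD 2,961,623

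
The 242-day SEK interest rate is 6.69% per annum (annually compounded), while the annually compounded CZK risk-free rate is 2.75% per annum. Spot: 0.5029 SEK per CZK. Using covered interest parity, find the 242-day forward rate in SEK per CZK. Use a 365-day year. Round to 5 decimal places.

0.51560

T = 242/365 years.
Growth of 1 SEK over T: (1 + 0.0669)^(242/365) = 1.043870.
CZK accumulates by (1 + 0.0275)^(242/365) = 1.0181494.
CIP: F = S · (grow SEK)/(grow CZK) = 0.5029 × 1.043870/1.0181494 = 0.5156043 SEK per CZK.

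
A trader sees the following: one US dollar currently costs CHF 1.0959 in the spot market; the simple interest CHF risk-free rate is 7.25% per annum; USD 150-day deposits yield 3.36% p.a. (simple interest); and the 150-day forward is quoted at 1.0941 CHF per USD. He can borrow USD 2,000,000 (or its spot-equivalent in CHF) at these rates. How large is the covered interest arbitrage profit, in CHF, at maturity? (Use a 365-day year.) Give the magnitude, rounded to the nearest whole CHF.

CHF 38,688

T = 150/365 years.
Invest the USD and cover forward: 2,000,000 × 1.013808219 × 1.0941 = CHF 2,218,415.14.
Convert at spot and invest in CHF: 2,000,000 × 1.0959 × 1.029794521 = CHF 2,257,103.63.
The quoted forward undervalues USD, so borrow USD, convert to CHF at spot, deposit the CHF at 7.25%, and buy USD forward at 1.0941 to cover the loan.
Arbitrage profit = |2,218,415.14 − 2,257,103.63| = CHF 38,688.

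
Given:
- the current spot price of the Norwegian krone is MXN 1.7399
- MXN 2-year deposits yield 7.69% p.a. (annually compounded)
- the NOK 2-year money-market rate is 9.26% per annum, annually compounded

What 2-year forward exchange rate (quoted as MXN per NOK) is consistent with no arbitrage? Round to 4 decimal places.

1.6903

T = 2 years.
Growth of 1 MXN over T: (1 + 0.0769)^2 = 1.1597136.
Growth of 1 NOK over T: (1 + 0.0926)^2 = 1.1937748.
So F = 1.7399 × 1.1597136 / 1.1937748 = 1.690257 (MXN/NOK).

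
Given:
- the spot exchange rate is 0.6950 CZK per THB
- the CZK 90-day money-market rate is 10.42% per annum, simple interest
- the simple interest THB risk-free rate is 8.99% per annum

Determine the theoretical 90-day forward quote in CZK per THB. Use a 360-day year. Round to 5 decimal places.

0.69743

T = 90/360 years.
CZK growth factor: 1 + 0.1042×90/360 = 1.026050.
THB accumulates by 1 + 0.0899×90/360 = 1.022475.
So F = 0.695 × 1.026050 / 1.022475 = 0.6974300 (CZK/THB).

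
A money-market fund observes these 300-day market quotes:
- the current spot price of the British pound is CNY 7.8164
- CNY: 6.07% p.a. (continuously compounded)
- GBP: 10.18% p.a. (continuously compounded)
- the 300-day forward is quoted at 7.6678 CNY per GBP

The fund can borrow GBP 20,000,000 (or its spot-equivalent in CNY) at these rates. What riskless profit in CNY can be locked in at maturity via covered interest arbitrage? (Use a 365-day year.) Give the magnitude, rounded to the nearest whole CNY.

CNY 2,414,490

T = 300/365 years.
Route A — deposit GBP, sell forward: 20,000,000 × 1.08727137596 × 7.6678 = CNY 166,739,589.13.
Route B — convert at spot, deposit CNY: 20,000,000 × 7.8164 × 1.0511558949 = CNY 164,325,098.74.
The quoted forward overvalues GBP, so borrow CNY, buy GBP at spot, deposit the GBP at 10.18%, and sell the proceeds forward at 7.6678.
Arbitrage profit = |166,739,589.13 − 164,325,098.74| = CNY 2,414,490.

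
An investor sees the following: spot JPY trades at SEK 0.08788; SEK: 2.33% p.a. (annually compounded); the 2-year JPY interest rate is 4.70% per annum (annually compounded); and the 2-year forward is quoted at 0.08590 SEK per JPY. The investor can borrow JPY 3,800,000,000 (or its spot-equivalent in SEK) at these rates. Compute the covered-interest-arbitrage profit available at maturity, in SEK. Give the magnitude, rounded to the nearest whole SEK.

T = 2 years.
Invest the JPY and cover forward: 3,800,000,000 × 1.096209 × 0.08590 = SEK 357,824,541.78.
Convert at spot and invest in SEK: 3,800,000,000 × 0.08788 × 1.04714289 = SEK 349,687,085.26.
The quoted forward overvalues JPY, so borrow SEK, buy JPY at spot, deposit the JPY at 4.70%, and sell the proceeds forward at 0.08590.
Arbitrage profit = |357,824,541.78 − 349,687,085.26| = SEK 8,137,457.

SEK 8,137,457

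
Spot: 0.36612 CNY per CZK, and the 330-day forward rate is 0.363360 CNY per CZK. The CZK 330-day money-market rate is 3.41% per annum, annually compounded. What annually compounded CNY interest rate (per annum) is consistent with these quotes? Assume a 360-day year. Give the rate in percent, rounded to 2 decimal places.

2.56%

T = 330/360 years.
F/S = 0.36336/0.36612 = 0.9924615 = (growth of CNY) / (growth of CZK).
The CZK side grows by (1 + 0.0341)^(330/360) = 1.0312145.
Hence g_CNY = 1.0234407.
Annualise: 1.0234407^(360/330) − 1 = 0.025599 = 2.56%.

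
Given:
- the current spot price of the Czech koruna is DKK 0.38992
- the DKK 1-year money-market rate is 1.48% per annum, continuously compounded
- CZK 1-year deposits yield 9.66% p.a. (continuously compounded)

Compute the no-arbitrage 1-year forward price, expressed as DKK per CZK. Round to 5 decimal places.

0.35929

T = 1 year.
Growth of 1 DKK over T: e^(0.0148×1) = 1.0149101.
CZK accumulates by e^(0.0966×1) = 1.1014197.
Forward (DKK per CZK) = 0.38992 × 1.0149101 / 1.1014197 = 0.3592942.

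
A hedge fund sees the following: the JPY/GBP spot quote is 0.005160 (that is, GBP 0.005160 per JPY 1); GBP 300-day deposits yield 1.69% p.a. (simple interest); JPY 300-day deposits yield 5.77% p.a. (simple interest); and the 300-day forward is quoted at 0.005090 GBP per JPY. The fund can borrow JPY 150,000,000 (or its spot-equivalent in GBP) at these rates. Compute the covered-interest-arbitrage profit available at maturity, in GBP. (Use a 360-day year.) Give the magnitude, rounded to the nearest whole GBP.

GBP 15,311

T = 300/360 years.
Route A — deposit JPY, sell forward: 150,000,000 × 1.04808333 × 0.005090 = GBP 800,211.62.
Route B — convert at spot, deposit GBP: 150,000,000 × 0.005160 × 1.01408333 = GBP 784,900.50.
The quoted forward overvalues JPY, so borrow GBP, buy JPY at spot, deposit the JPY at 5.77%, and sell the proceeds forward at 0.005090.
The gap between the two covered legs is GBP 15,311.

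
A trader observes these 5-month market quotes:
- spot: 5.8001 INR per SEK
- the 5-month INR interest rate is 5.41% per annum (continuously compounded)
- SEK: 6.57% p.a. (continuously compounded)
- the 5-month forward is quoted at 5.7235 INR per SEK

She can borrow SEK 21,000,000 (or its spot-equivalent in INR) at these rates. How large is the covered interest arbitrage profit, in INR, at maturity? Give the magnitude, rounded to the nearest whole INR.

INR 1,049,655

T = 5/12 years.
Invest the SEK and cover forward: 21,000,000 × 1.02775313794 × 5.7235 = INR 123,529,246.78.
Convert at spot and invest in INR: 21,000,000 × 5.8001 × 1.02279764985 = INR 124,578,901.63.
The quoted forward undervalues SEK, so borrow SEK, convert to INR at spot, deposit the INR at 5.41%, and buy SEK forward at 5.7235 to cover the loan.
The gap between the two covered legs is INR 1,049,655.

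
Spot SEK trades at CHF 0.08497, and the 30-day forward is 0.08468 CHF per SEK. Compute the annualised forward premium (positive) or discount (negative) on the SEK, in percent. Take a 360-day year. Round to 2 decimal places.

T = 30/360 years.
SEK trades forward at -0.34130% vs spot over the period.
Annualise by dividing by T: -0.0034130 / (30/360) = -0.040956 → -4.10%.

-4.10%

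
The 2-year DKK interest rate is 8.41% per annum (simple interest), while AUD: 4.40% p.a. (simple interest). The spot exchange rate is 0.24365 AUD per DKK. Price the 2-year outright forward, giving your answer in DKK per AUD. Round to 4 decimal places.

4.4068

T = 2 years.
AUD accumulates by 1 + 0.0440×2 = 1.088000.
Growth of 1 DKK over T: 1 + 0.0841×2 = 1.168200.
Forward (AUD per DKK) = 0.24365 × 1.088000 / 1.168200 = 0.2269228.
Quoted the other way: 1/0.2269228 = 4.4068 DKK per AUD.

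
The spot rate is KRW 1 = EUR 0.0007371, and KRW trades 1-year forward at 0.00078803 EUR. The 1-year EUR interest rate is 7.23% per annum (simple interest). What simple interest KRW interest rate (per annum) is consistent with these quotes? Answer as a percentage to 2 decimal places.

0.30%

T = 1 year.
CIP gives F = S · g_EUR/g_KRW, so g_EUR/g_KRW = 0.00078803/0.0007371 = 1.0690951.
EUR growth factor: 1 + 0.0723×1 = 1.072300.
Hence g_KRW = 1.0029978.
(1.0029978 − 1)/T = 0.002998, i.e. 0.30%.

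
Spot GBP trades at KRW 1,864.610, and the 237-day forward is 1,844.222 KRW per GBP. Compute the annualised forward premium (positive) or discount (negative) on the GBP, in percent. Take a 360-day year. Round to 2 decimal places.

-1.66%

T = 237/360 years.
GBP trades forward at -1.09342% vs spot over the period.
Per annum: -0.0109342 / (237/360) = -0.016609 = -1.66%.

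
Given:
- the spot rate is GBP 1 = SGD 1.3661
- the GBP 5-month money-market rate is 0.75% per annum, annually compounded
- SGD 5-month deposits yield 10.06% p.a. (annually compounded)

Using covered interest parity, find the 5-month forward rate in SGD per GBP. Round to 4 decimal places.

T = 5/12 years.
SGD growth factor: (1 + 0.1006)^(5/12) = 1.0407481.
Growth of 1 GBP over T: (1 + 0.0075)^(5/12) = 1.0031182.
Forward (SGD per GBP) = 1.3661 × 1.0407481 / 1.0031182 = 1.417346.

1.4173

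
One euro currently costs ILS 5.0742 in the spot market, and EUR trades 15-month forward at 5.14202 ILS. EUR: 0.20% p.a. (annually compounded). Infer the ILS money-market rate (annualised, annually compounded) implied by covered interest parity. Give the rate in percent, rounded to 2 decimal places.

1.27%

T = 15/12 years.
By CIP, F/S equals the ILS-to-EUR growth ratio: 5.14202/5.0742 = 1.0133657.
The EUR side grows by (1 + 0.0020)^(15/12) = 1.0025006.
That pins the ILS growth at 1.0158997.
r = 1.0158997^(12/15) − 1 = 0.012700 → 1.27%.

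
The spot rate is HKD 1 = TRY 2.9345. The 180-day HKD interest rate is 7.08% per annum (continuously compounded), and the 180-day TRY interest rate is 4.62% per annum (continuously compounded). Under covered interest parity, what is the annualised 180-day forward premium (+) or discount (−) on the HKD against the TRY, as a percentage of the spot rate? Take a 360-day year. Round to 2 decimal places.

-2.44%

T = 180/360 years.
F = S · g_TRY/g_HKD = 2.9345 × 1.0233689/1.036034 = 2.8986269.
Annualised premium = (F − S)/S × (1/T) = (2.8986269 − 2.9345)/2.9345 ÷ (180/360) = -2.44%.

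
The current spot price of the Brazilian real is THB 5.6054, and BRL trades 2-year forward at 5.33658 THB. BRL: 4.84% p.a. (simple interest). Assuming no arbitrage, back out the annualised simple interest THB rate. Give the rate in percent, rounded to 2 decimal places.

T = 2 years.
CIP gives F = S · g_THB/g_BRL, so g_THB/g_BRL = 5.33658/5.6054 = 0.9520427.
BRL growth factor: 1 + 0.0484×2 = 1.096800.
Hence g_THB = 1.0442004.
(1.0442004 − 1)/T = 0.022100, i.e. 2.21%.

2.21%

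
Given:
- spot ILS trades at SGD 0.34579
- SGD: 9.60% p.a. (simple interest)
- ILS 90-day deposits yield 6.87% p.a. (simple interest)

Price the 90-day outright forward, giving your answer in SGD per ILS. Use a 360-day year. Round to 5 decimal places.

T = 90/360 years.
Growth of 1 SGD over T: 1 + 0.0960×90/360 = 1.024000.
Growth of 1 ILS over T: 1 + 0.0687×90/360 = 1.017175.
So F = 0.34579 × 1.024000 / 1.017175 = 0.3481102 (SGD/ILS).

0.34811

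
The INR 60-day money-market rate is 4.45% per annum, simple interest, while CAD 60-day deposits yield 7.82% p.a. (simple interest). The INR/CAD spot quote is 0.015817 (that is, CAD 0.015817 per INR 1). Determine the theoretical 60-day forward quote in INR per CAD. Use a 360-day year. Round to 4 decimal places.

62.8726

T = 60/360 years.
Growth of 1 CAD over T: 1 + 0.0782×60/360 = 1.01303333.
INR accumulates by 1 + 0.0445×60/360 = 1.00741667.
CIP: F = S · (grow CAD)/(grow INR) = 0.015817 × 1.01303333/1.00741667 = 0.015905185 CAD per INR.
Invert for INR per CAD: 1 / 0.015905185 = 62.8726.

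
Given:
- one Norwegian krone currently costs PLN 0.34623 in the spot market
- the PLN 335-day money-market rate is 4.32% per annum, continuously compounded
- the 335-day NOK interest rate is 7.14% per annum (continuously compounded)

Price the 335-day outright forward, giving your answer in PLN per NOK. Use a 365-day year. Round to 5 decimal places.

0.33738

T = 335/365 years.
Growth of 1 PLN over T: e^(0.0432×335/365) = 1.0404458.
NOK accumulates by e^(0.0714×335/365) = 1.0677264.
CIP: F = S · (grow PLN)/(grow NOK) = 0.34623 × 1.0404458/1.0677264 = 0.3373838 PLN per NOK.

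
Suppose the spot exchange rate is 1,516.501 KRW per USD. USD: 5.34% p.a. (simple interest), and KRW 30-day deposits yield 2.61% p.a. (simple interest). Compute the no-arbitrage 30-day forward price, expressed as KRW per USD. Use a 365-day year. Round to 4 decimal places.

1513.1131

T = 30/365 years.
Growth of 1 KRW over T: 1 + 0.0261×30/365 = 1.0021452055.
USD accumulates by 1 + 0.0534×30/365 = 1.0043890411.
CIP: F = S · (grow KRW)/(grow USD) = 1516.501 × 1.0021452055/1.0043890411 = 1513.113091 KRW per USD.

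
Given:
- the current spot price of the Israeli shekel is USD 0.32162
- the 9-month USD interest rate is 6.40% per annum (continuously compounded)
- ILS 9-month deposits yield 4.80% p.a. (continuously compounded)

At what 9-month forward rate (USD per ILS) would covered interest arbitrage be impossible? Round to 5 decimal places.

T = 9/12 years.
USD growth factor: e^(0.0640×9/12) = 1.0491707.
ILS growth factor: e^(0.0480×9/12) = 1.0366558.
So F = 0.32162 × 1.0491707 / 1.0366558 = 0.3255027 (USD/ILS).

0.32550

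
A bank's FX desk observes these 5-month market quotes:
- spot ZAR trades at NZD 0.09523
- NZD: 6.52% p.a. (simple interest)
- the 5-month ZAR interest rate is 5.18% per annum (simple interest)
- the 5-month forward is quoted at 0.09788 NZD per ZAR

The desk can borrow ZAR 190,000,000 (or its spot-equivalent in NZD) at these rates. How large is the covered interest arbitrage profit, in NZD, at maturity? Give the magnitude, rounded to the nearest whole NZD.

T = 5/12 years.
Keep in ZAR, deliver into the forward: 190,000,000·1.0215833333·0.09788 = NZD 18,998,589.57.
Swap to NZD now, deposit: 190,000,000·0.09523·1.0271666667 = NZD 18,585,245.52.
The quoted forward overvalues ZAR, so borrow NZD, buy ZAR at spot, deposit the ZAR at 5.18%, and sell the proceeds forward at 0.09788.
The gap between the two covered legs is NZD 413,344.

NZD 413,344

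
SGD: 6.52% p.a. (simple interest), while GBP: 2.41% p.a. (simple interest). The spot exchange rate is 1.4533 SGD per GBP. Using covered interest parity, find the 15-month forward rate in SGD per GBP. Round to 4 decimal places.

1.5258

T = 15/12 years.
SGD accumulates by 1 + 0.0652×15/12 = 1.081500.
GBP accumulates by 1 + 0.0241×15/12 = 1.030125.
CIP: F = S · (grow SGD)/(grow GBP) = 1.4533 × 1.081500/1.030125 = 1.525780 SGD per GBP.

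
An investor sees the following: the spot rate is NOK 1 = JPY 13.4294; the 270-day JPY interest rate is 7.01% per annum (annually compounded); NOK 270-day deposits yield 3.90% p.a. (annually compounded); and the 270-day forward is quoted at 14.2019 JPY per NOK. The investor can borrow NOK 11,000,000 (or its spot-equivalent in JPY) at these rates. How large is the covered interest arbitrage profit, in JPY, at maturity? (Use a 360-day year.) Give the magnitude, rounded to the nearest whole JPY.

T = 270/360 years.
Route A — deposit NOK, sell forward: 11,000,000 × 1.02910967382 × 14.2019 = JPY 160,768,439.44.
Route B — convert at spot, deposit JPY: 11,000,000 × 13.4294 × 1.05212725995 = JPY 155,423,816.07.
The quoted forward overvalues NOK, so borrow JPY, buy NOK at spot, deposit the NOK at 3.90%, and sell the proceeds forward at 14.2019.
Arbitrage profit = |160,768,439.44 − 155,423,816.07| = JPY 5,344,623.

JPY 5,344,623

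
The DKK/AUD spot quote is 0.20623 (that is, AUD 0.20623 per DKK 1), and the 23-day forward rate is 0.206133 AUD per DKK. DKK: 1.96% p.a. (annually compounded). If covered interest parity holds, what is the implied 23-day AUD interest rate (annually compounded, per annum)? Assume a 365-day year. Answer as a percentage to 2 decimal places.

1.20%

T = 23/365 years.
CIP gives F = S · g_AUD/g_DKK, so g_AUD/g_DKK = 0.206133/0.20623 = 0.9995297.
The DKK side grows by (1 + 0.0196)^(23/365) = 1.0012239.
That pins the AUD growth at 1.000753.
r = 1.000753^(365/23) − 1 = 0.012017 → 1.20%.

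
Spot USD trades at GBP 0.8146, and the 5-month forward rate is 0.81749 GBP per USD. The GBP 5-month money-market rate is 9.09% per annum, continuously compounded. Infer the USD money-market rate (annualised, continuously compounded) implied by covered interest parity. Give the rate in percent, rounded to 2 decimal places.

8.24%

T = 5/12 years.
F/S = 0.81749/0.8146 = 1.0035478 = (growth of GBP) / (growth of USD).
GBP growth factor: e^(0.0909×5/12) = 1.0386014.
Hence g_USD = 1.0349297.
Take logs: ln 1.0349297 / (5/12) = 0.082400, so 8.24%.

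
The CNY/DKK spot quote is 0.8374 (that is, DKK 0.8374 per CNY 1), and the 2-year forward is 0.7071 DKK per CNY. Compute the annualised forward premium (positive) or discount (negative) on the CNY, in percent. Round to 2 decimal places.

T = 2 years.
(F − S)/S = (0.7071 − 0.8374)/0.8374 = -0.1556007.
×(1/T) gives -7.78% p.a.

-7.78%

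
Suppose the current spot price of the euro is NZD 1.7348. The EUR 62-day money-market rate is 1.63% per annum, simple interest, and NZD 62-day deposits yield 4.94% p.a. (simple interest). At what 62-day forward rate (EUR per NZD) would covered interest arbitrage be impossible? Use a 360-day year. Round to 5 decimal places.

0.57318

T = 62/360 years.
NZD growth factor: 1 + 0.0494×62/360 = 1.0085078.
EUR growth factor: 1 + 0.0163×62/360 = 1.0028072.
So F = 1.7348 × 1.0085078 / 1.0028072 = 1.744662 (NZD/EUR).
Quoted the other way: 1/1.744662 = 0.57318 EUR per NZD.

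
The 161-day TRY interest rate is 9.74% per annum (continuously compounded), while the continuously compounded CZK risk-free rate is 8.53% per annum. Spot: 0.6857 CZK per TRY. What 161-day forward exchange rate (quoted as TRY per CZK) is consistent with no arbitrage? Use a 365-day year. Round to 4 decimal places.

T = 161/365 years.
Growth of 1 CZK over T: e^(0.0853×161/365) = 1.0383423.
Growth of 1 TRY over T: e^(0.0974×161/365) = 1.043899.
So F = 0.6857 × 1.0383423 / 1.043899 = 0.6820500 (CZK/TRY).
Invert for TRY per CZK: 1 / 0.6820500 = 1.4662.

1.4662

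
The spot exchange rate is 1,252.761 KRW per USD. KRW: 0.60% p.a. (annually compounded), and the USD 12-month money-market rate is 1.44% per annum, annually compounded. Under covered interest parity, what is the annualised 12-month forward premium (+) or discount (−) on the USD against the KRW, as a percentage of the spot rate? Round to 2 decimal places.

-0.83%

T = 1 year.
CIP forward (KRW per USD) = 1252.761 × 1.006000/1.014400 = 1242.387190.
(F − S)/S ÷ T = (1242.387190 − 1252.761)/1252.761/1 = -0.008281 → -0.83%.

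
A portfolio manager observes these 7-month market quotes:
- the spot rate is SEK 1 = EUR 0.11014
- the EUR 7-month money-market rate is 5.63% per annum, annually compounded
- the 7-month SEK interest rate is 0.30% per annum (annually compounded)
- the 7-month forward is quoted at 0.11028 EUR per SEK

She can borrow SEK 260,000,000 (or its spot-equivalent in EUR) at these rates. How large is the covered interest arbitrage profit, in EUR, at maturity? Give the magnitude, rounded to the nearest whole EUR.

EUR 843,174

T = 7/12 years.
Keep in SEK, deliver into the forward: 260,000,000·1.0017489078·0.11028 = EUR 28,722,946.08.
Swap to EUR now, deposit: 260,000,000·0.11014·1.0324663669 = EUR 29,566,119.87.
The quoted forward undervalues SEK, so borrow SEK, convert to EUR at spot, deposit the EUR at 5.63%, and buy SEK forward at 0.11028 to cover the loan.
Profit = 29,566,119.87 − 28,722,946.08 = EUR 843,174.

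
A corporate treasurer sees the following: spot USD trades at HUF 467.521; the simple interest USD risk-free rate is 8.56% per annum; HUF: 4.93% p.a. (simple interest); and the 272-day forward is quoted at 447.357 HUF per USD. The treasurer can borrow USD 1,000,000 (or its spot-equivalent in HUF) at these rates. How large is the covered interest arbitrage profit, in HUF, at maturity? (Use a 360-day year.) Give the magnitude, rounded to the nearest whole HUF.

T = 272/360 years.
Invest the USD and cover forward: 1,000,000 × 1.06467555556 × 447.357 = HUF 476,290,062.51.
Convert at spot and invest in HUF: 1,000,000 × 467.521 × 1.03724888889 = HUF 484,935,637.78.
The quoted forward undervalues USD, so borrow USD, convert to HUF at spot, deposit the HUF at 4.93%, and buy USD forward at 447.357 to cover the loan.
Profit = 484,935,637.78 − 476,290,062.51 = HUF 8,645,575.

HUF 8,645,575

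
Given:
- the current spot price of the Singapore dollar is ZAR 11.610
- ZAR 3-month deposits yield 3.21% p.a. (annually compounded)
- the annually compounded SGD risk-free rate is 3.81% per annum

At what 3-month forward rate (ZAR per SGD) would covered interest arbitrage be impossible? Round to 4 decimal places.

T = 3/12 years.
ZAR accumulates by (1 + 0.0321)^(3/12) = 1.00793017.
SGD accumulates by (1 + 0.0381)^(3/12) = 1.00939186.
So F = 11.61 × 1.00793017 / 1.00939186 = 11.593188 (ZAR/SGD).

11.5932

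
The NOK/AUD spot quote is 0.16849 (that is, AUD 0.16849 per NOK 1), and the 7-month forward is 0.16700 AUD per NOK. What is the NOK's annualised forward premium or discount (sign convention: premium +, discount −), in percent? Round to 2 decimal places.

T = 7/12 years.
(F − S)/S = (0.16700 − 0.16849)/0.16849 = -0.0088433.
Annualise by dividing by T: -0.0088433 / (7/12) = -0.015160 → -1.52%.

-1.52%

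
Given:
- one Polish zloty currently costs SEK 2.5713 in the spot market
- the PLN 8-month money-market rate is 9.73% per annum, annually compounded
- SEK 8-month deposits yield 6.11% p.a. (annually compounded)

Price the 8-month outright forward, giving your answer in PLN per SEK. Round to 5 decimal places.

T = 8/12 years.
Growth of 1 SEK over T: (1 + 0.0611)^(8/12) = 1.0403294.
PLN growth factor: (1 + 0.0973)^(8/12) = 1.0638578.
Forward (SEK per PLN) = 2.5713 × 1.0403294 / 1.0638578 = 2.514433.
Invert for PLN per SEK: 1 / 2.514433 = 0.39770.

0.39770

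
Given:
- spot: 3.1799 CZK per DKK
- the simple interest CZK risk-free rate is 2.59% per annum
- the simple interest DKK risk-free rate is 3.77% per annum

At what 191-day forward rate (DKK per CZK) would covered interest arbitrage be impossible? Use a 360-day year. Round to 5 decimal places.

T = 191/360 years.
CZK growth factor: 1 + 0.0259×191/360 = 1.0137414.
DKK growth factor: 1 + 0.0377×191/360 = 1.0200019.
So F = 3.1799 × 1.0137414 / 1.0200019 = 3.160383 (CZK/DKK).
Quoted the other way: 1/3.160383 = 0.31642 DKK per CZK.

0.31642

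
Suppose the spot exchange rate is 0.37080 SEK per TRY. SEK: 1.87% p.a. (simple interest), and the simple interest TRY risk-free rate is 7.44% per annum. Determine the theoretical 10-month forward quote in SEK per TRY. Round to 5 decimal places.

0.35459

T = 10/12 years.
SEK accumulates by 1 + 0.0187×10/12 = 1.0155833.
TRY growth factor: 1 + 0.0744×10/12 = 1.062000.
Forward (SEK per TRY) = 0.3708 × 1.0155833 / 1.062000 = 0.3545935.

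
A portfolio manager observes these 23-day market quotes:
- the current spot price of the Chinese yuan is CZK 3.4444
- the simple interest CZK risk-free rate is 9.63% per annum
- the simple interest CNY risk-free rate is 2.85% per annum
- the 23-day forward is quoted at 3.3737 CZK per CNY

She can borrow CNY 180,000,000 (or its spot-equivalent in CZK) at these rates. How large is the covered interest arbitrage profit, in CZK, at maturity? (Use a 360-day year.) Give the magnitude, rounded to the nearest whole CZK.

T = 23/360 years.
Invest the CNY and cover forward: 180,000,000 × 1.00182083333 × 3.3737 = CZK 608,371,730.17.
Convert at spot and invest in CZK: 180,000,000 × 3.4444 × 1.0061525 = CZK 623,806,500.78.
The quoted forward undervalues CNY, so borrow CNY, convert to CZK at spot, deposit the CZK at 9.63%, and buy CNY forward at 3.3737 to cover the loan.
The gap between the two covered legs is CZK 15,434,771.

CZK 15,434,771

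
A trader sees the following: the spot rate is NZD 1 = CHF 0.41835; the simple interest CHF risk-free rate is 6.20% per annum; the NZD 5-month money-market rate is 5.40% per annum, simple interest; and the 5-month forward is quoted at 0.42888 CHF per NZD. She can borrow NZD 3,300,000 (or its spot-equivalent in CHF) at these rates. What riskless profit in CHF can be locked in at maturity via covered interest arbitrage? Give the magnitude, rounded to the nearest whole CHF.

CHF 30,929

T = 5/12 years.
Route A — deposit NZD, sell forward: 3,300,000 × 1.022500 × 0.42888 = CHF 1,447,148.34.
Route B — convert at spot, deposit CHF: 3,300,000 × 0.41835 × 1.025833333 = CHF 1,416,219.34.
The quoted forward overvalues NZD, so borrow CHF, buy NZD at spot, deposit the NZD at 5.40%, and sell the proceeds forward at 0.42888.
The gap between the two covered legs is CHF 30,929.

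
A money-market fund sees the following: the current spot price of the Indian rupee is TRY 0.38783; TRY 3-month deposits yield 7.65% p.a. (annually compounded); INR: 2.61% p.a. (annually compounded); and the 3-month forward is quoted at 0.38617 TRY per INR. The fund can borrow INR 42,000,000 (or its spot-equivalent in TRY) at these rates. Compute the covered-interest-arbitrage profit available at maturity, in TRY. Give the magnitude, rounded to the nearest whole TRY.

TRY 267,877

T = 3/12 years.
Invest the INR and cover forward: 42,000,000 × 1.0064620918 × 0.38617 = TRY 16,323,949.57.
Convert at spot and invest in TRY: 42,000,000 × 0.38783 × 1.018599617 = TRY 16,591,826.56.
The quoted forward undervalues INR, so borrow INR, convert to TRY at spot, deposit the TRY at 7.65%, and buy INR forward at 0.38617 to cover the loan.
Arbitrage profit = |16,323,949.57 − 16,591,826.56| = TRY 267,877.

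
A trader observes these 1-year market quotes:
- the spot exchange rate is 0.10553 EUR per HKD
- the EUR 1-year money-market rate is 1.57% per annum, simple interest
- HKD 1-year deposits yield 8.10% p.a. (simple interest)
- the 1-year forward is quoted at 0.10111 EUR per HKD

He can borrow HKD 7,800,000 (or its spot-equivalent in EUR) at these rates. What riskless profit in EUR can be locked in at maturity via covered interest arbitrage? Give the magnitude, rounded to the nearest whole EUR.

T = 1 year.
Invest the HKD and cover forward: 7,800,000 × 1.081000 × 0.10111 = EUR 852,539.30.
Convert at spot and invest in EUR: 7,800,000 × 0.10553 × 1.015700 = EUR 836,057.20.
The quoted forward overvalues HKD, so borrow EUR, buy HKD at spot, deposit the HKD at 8.10%, and sell the proceeds forward at 0.10111.
The gap between the two covered legs is EUR 16,482.

EUR 16,482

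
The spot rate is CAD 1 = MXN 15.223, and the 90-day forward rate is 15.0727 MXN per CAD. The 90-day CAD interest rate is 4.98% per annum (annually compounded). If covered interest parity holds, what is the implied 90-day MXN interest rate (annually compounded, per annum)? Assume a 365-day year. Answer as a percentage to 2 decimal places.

T = 90/365 years.
CIP gives F = S · g_MXN/g_CAD, so g_MXN/g_CAD = 15.0727/15.223 = 0.9901268.
CAD growth factor: (1 + 0.0498)^(90/365) = 1.0120556.
So the MXN growth factor = 1.0020634.
r = 1.0020634^(365/90) − 1 = 0.008395 → 0.84%.

0.84%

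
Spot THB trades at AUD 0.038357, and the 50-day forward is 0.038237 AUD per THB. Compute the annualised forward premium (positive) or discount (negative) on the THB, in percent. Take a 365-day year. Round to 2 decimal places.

T = 50/365 years.
(F − S)/S = (0.038237 − 0.038357)/0.038357 = -0.0031285.
Per annum: -0.0031285 / (50/365) = -0.022838 = -2.28%.

-2.28%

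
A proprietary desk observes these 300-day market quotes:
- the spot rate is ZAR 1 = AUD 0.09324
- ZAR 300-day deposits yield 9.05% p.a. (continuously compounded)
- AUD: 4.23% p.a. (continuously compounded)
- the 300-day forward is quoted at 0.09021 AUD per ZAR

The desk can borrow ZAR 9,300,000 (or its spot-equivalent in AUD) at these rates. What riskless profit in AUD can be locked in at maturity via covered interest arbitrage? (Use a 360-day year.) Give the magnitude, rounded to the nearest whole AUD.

T = 300/360 years.
Keep in ZAR, deliver into the forward: 9,300,000·1.07833336·0.09021 = AUD 904,671.01.
Swap to AUD now, deposit: 9,300,000·0.09324·1.03587865 = AUD 898,243.53.
The quoted forward overvalues ZAR, so borrow AUD, buy ZAR at spot, deposit the ZAR at 9.05%, and sell the proceeds forward at 0.09021.
The gap between the two covered legs is AUD 6,427.

AUD 6,427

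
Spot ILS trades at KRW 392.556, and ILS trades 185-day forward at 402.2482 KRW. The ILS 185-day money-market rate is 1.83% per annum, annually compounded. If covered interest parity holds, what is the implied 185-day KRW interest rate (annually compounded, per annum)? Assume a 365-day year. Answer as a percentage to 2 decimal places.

T = 185/365 years.
F/S = 402.2482/392.556 = 1.0246900 = (growth of KRW) / (growth of ILS).
The ILS side grows by (1 + 0.0183)^(185/365) = 1.0092339.
So the KRW growth factor = 1.0341519.
r = 1.0341519^(365/185) − 1 = 0.068500 → 6.85%.

6.85%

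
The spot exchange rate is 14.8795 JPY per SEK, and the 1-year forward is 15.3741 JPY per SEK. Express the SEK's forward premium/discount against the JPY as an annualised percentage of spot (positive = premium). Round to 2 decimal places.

T = 1 year.
SEK trades forward at +3.32404% vs spot over the period.
×(1/T) gives 3.32% p.a.

+3.32%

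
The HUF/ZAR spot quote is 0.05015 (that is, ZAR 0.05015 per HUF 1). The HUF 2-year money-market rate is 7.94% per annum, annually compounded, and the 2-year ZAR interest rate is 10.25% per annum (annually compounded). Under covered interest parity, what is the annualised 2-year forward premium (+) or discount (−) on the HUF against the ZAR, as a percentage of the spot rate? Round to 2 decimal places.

T = 2 years.
No-arbitrage forward: 0.05015 × 1.2155063 / 1.1651044 = 0.05231947 ZAR/HUF.
Annualised premium = (F − S)/S × (1/T) = (0.05231947 − 0.05015)/0.05015 ÷ 2 = 2.16%.

+2.16%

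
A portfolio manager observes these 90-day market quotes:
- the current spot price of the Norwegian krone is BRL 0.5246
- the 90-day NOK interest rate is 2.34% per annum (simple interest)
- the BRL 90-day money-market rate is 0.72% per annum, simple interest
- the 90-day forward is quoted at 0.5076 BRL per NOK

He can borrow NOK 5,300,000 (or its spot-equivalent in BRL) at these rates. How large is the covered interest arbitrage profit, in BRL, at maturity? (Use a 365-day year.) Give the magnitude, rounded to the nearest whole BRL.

T = 90/365 years.
Keep in NOK, deliver into the forward: 5,300,000·1.005769863·0.5076 = BRL 2,705,802.55.
Swap to BRL now, deposit: 5,300,000·0.5246·1.001775342 = BRL 2,785,316.13.
The quoted forward undervalues NOK, so borrow NOK, convert to BRL at spot, deposit the BRL at 0.72%, and buy NOK forward at 0.5076 to cover the loan.
Arbitrage profit = |2,705,802.55 − 2,785,316.13| = BRL 79,514.

BRL 79,514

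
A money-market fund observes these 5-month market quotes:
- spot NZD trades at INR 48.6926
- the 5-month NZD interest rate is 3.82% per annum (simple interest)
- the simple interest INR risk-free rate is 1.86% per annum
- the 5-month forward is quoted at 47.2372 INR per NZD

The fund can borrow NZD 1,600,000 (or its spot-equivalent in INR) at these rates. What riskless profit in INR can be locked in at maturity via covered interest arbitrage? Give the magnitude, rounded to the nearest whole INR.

T = 5/12 years.
Invest the NZD and cover forward: 1,600,000 × 1.0159166667 × 47.2372 = INR 76,782,494.03.
Convert at spot and invest in INR: 1,600,000 × 48.6926 × 1.007750 = INR 78,511,948.24.
The quoted forward undervalues NZD, so borrow NZD, convert to INR at spot, deposit the INR at 1.86%, and buy NZD forward at 47.2372 to cover the loan.
Arbitrage profit = |76,782,494.03 − 78,511,948.24| = INR 1,729,454.

INR 1,729,454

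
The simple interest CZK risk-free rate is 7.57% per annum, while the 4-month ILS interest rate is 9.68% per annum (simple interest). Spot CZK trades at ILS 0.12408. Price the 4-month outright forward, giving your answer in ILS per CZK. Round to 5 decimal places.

0.12493

T = 4/12 years.
ILS growth factor: 1 + 0.0968×4/12 = 1.0322667.
CZK accumulates by 1 + 0.0757×4/12 = 1.0252333.
CIP: F = S · (grow ILS)/(grow CZK) = 0.12408 × 1.0322667/1.0252333 = 0.1249312 ILS per CZK.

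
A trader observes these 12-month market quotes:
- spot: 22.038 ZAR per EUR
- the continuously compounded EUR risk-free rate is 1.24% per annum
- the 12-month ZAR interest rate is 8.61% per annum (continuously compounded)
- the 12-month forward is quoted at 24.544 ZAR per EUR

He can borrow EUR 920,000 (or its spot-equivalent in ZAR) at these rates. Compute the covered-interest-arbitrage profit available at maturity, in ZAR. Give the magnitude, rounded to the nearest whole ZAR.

T = 1 year.
Invest the EUR and cover forward: 920,000 × 1.0124771988 × 24.544 = ZAR 22,862,221.14.
Convert at spot and invest in ZAR: 920,000 × 22.038 × 1.0899153144 = ZAR 22,097,989.40.
The quoted forward overvalues EUR, so borrow ZAR, buy EUR at spot, deposit the EUR at 1.24%, and sell the proceeds forward at 24.544.
Arbitrage profit = |22,862,221.14 − 22,097,989.40| = ZAR 764,232.

ZAR 764,232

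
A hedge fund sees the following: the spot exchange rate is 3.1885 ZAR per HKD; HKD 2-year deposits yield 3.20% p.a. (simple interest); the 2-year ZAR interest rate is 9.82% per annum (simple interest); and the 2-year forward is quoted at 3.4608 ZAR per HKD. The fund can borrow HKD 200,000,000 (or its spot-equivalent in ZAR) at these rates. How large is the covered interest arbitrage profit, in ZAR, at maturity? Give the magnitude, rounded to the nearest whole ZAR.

ZAR 26,486,040

T = 2 years.
Keep in HKD, deliver into the forward: 200,000,000·1.064000·3.4608 = ZAR 736,458,240.00.
Swap to ZAR now, deposit: 200,000,000·3.1885·1.196400 = ZAR 762,944,280.00.
The quoted forward undervalues HKD, so borrow HKD, convert to ZAR at spot, deposit the ZAR at 9.82%, and buy HKD forward at 3.4608 to cover the loan.
Arbitrage profit = |736,458,240.00 − 762,944,280.00| = ZAR 26,486,040.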